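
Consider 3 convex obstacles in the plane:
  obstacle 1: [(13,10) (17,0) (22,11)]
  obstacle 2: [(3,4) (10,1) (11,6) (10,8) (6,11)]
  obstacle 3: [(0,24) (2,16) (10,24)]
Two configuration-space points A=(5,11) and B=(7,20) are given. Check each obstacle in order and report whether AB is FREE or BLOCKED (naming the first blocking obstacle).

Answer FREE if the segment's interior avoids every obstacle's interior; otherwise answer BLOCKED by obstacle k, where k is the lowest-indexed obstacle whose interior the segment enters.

Obstacle 1 [(13,10) (17,0) (22,11)]:
  edge (13,10)–(17,0): clear
  edge (17,0)–(22,11): clear
  edge (22,11)–(13,10): clear
  midpoint (6,31/2) outside
  → clear
Obstacle 2 [(3,4) (10,1) (11,6) (10,8) (6,11)]:
  edge (3,4)–(10,1): clear
  edge (10,1)–(11,6): clear
  edge (11,6)–(10,8): clear
  edge (10,8)–(6,11): clear
  edge (6,11)–(3,4): clear
  midpoint (6,31/2) outside
  → clear
Obstacle 3 [(0,24) (2,16) (10,24)]:
  edge (0,24)–(2,16): clear
  edge (2,16)–(10,24): clear
  edge (10,24)–(0,24): clear
  midpoint (6,31/2) outside
  → clear

FREE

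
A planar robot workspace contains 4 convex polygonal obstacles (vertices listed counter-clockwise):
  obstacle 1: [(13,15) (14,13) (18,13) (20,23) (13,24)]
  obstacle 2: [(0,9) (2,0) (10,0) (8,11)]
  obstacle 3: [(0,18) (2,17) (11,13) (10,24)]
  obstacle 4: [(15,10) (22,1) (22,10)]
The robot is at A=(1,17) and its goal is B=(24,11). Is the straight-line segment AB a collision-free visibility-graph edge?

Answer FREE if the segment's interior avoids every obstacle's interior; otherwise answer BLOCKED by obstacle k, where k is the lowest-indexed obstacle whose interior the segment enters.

BLOCKED by obstacle 1

Obstacle 1 [(13,15) (14,13) (18,13) (20,23) (13,24)]:
  edge (13,15)–(14,13): crosses AB
  edge (14,13)–(18,13): crosses AB
  edge (18,13)–(20,23): clear
  edge (20,23)–(13,24): clear
  edge (13,24)–(13,15): clear
  → BLOCKED
Obstacle 2 [(0,9) (2,0) (10,0) (8,11)]:
  edge (0,9)–(2,0): clear
  edge (2,0)–(10,0): clear
  edge (10,0)–(8,11): clear
  edge (8,11)–(0,9): clear
  midpoint (25/2,14) outside
  → clear
Obstacle 3 [(0,18) (2,17) (11,13) (10,24)]:
  edge (0,18)–(2,17): clear
  edge (2,17)–(11,13): crosses AB
  edge (11,13)–(10,24): crosses AB
  edge (10,24)–(0,18): clear
  → BLOCKED
Obstacle 4 [(15,10) (22,1) (22,10)]:
  edge (15,10)–(22,1): clear
  edge (22,1)–(22,10): clear
  edge (22,10)–(15,10): clear
  midpoint (25/2,14) outside
  → clear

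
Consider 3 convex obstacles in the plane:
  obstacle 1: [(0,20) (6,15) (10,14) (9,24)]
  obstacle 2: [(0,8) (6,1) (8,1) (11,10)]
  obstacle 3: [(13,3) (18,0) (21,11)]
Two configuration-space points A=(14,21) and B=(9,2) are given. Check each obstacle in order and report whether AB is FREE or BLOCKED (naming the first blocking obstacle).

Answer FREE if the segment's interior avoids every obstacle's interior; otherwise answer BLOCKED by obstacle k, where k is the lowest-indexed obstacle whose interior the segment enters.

FREE

Obstacle 1 [(0,20) (6,15) (10,14) (9,24)]:
  edge (0,20)–(6,15): clear
  edge (6,15)–(10,14): clear
  edge (10,14)–(9,24): clear
  edge (9,24)–(0,20): clear
  midpoint (23/2,23/2) outside
  → clear
Obstacle 2 [(0,8) (6,1) (8,1) (11,10)]:
  edge (0,8)–(6,1): clear
  edge (6,1)–(8,1): clear
  edge (8,1)–(11,10): clear
  edge (11,10)–(0,8): clear
  midpoint (23/2,23/2) outside
  → clear
Obstacle 3 [(13,3) (18,0) (21,11)]:
  edge (13,3)–(18,0): clear
  edge (18,0)–(21,11): clear
  edge (21,11)–(13,3): clear
  midpoint (23/2,23/2) outside
  → clear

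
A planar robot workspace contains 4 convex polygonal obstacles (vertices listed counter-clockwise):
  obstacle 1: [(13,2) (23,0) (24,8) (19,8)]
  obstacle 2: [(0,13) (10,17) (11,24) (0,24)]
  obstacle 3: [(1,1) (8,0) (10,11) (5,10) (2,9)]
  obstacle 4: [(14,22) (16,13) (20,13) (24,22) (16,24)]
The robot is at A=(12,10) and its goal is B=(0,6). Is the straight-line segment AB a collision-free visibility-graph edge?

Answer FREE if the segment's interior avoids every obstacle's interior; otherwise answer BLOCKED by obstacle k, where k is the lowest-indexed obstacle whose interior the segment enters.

BLOCKED by obstacle 3

Obstacle 1 [(13,2) (23,0) (24,8) (19,8)]:
  edge (13,2)–(23,0): clear
  edge (23,0)–(24,8): clear
  edge (24,8)–(19,8): clear
  edge (19,8)–(13,2): clear
  midpoint (6,8) outside
  → clear
Obstacle 2 [(0,13) (10,17) (11,24) (0,24)]:
  edge (0,13)–(10,17): clear
  edge (10,17)–(11,24): clear
  edge (11,24)–(0,24): clear
  edge (0,24)–(0,13): clear
  midpoint (6,8) outside
  → clear
Obstacle 3 [(1,1) (8,0) (10,11) (5,10) (2,9)]:
  edge (1,1)–(8,0): clear
  edge (8,0)–(10,11): crosses AB
  edge (10,11)–(5,10): clear
  edge (5,10)–(2,9): clear
  edge (2,9)–(1,1): crosses AB
  → BLOCKED
Obstacle 4 [(14,22) (16,13) (20,13) (24,22) (16,24)]:
  edge (14,22)–(16,13): clear
  edge (16,13)–(20,13): clear
  edge (20,13)–(24,22): clear
  edge (24,22)–(16,24): clear
  edge (16,24)–(14,22): clear
  midpoint (6,8) outside
  → clear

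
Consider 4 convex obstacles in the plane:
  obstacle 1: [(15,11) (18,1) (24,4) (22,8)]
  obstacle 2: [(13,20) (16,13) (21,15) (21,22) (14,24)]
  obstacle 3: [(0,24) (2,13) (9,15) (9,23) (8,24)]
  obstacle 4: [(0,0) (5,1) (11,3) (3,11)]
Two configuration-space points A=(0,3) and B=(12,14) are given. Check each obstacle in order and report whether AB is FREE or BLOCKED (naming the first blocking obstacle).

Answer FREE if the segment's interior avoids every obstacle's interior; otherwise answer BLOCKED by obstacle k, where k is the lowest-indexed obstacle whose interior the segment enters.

BLOCKED by obstacle 4

Obstacle 1 [(15,11) (18,1) (24,4) (22,8)]:
  edge (15,11)–(18,1): clear
  edge (18,1)–(24,4): clear
  edge (24,4)–(22,8): clear
  edge (22,8)–(15,11): clear
  midpoint (6,17/2) outside
  → clear
Obstacle 2 [(13,20) (16,13) (21,15) (21,22) (14,24)]:
  edge (13,20)–(16,13): clear
  edge (16,13)–(21,15): clear
  edge (21,15)–(21,22): clear
  edge (21,22)–(14,24): clear
  edge (14,24)–(13,20): clear
  midpoint (6,17/2) outside
  → clear
Obstacle 3 [(0,24) (2,13) (9,15) (9,23) (8,24)]:
  edge (0,24)–(2,13): clear
  edge (2,13)–(9,15): clear
  edge (9,15)–(9,23): clear
  edge (9,23)–(8,24): clear
  edge (8,24)–(0,24): clear
  midpoint (6,17/2) outside
  → clear
Obstacle 4 [(0,0) (5,1) (11,3) (3,11)]:
  edge (0,0)–(5,1): clear
  edge (5,1)–(11,3): clear
  edge (11,3)–(3,11): crosses AB
  edge (3,11)–(0,0): crosses AB
  → BLOCKED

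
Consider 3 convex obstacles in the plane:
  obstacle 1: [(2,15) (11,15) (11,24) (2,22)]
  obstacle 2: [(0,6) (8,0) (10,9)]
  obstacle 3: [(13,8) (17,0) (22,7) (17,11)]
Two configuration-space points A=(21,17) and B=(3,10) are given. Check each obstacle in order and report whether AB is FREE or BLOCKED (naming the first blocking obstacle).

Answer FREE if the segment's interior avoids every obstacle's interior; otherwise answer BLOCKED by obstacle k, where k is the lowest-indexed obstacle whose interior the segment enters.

Obstacle 1 [(2,15) (11,15) (11,24) (2,22)]:
  edge (2,15)–(11,15): clear
  edge (11,15)–(11,24): clear
  edge (11,24)–(2,22): clear
  edge (2,22)–(2,15): clear
  midpoint (12,27/2) outside
  → clear
Obstacle 2 [(0,6) (8,0) (10,9)]:
  edge (0,6)–(8,0): clear
  edge (8,0)–(10,9): clear
  edge (10,9)–(0,6): clear
  midpoint (12,27/2) outside
  → clear
Obstacle 3 [(13,8) (17,0) (22,7) (17,11)]:
  edge (13,8)–(17,0): clear
  edge (17,0)–(22,7): clear
  edge (22,7)–(17,11): clear
  edge (17,11)–(13,8): clear
  midpoint (12,27/2) outside
  → clear

FREE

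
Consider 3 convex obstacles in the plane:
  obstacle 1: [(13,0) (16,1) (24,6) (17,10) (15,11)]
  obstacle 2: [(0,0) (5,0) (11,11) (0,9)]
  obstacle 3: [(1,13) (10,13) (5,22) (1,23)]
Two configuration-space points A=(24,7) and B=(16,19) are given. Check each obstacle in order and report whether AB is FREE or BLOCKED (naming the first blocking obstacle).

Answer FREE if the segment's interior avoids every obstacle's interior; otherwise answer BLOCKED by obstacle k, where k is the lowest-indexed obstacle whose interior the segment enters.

Obstacle 1 [(13,0) (16,1) (24,6) (17,10) (15,11)]:
  edge (13,0)–(16,1): clear
  edge (16,1)–(24,6): clear
  edge (24,6)–(17,10): clear
  edge (17,10)–(15,11): clear
  edge (15,11)–(13,0): clear
  midpoint (20,13) outside
  → clear
Obstacle 2 [(0,0) (5,0) (11,11) (0,9)]:
  edge (0,0)–(5,0): clear
  edge (5,0)–(11,11): clear
  edge (11,11)–(0,9): clear
  edge (0,9)–(0,0): clear
  midpoint (20,13) outside
  → clear
Obstacle 3 [(1,13) (10,13) (5,22) (1,23)]:
  edge (1,13)–(10,13): clear
  edge (10,13)–(5,22): clear
  edge (5,22)–(1,23): clear
  edge (1,23)–(1,13): clear
  midpoint (20,13) outside
  → clear

FREE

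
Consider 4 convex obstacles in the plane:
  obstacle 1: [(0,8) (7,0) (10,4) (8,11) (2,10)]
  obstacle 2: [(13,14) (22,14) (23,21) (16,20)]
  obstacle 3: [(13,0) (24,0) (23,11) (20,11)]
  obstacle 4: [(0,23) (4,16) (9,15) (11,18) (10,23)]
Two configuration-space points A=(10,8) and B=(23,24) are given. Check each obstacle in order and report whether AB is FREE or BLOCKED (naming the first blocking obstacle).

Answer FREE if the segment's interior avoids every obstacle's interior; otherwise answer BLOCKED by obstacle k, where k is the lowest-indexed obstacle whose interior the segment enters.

Obstacle 1 [(0,8) (7,0) (10,4) (8,11) (2,10)]:
  edge (0,8)–(7,0): clear
  edge (7,0)–(10,4): clear
  edge (10,4)–(8,11): clear
  edge (8,11)–(2,10): clear
  edge (2,10)–(0,8): clear
  midpoint (33/2,16) outside
  → clear
Obstacle 2 [(13,14) (22,14) (23,21) (16,20)]:
  edge (13,14)–(22,14): crosses AB
  edge (22,14)–(23,21): clear
  edge (23,21)–(16,20): crosses AB
  edge (16,20)–(13,14): clear
  → BLOCKED
Obstacle 3 [(13,0) (24,0) (23,11) (20,11)]:
  edge (13,0)–(24,0): clear
  edge (24,0)–(23,11): clear
  edge (23,11)–(20,11): clear
  edge (20,11)–(13,0): clear
  midpoint (33/2,16) outside
  → clear
Obstacle 4 [(0,23) (4,16) (9,15) (11,18) (10,23)]:
  edge (0,23)–(4,16): clear
  edge (4,16)–(9,15): clear
  edge (9,15)–(11,18): clear
  edge (11,18)–(10,23): clear
  edge (10,23)–(0,23): clear
  midpoint (33/2,16) outside
  → clear

BLOCKED by obstacle 2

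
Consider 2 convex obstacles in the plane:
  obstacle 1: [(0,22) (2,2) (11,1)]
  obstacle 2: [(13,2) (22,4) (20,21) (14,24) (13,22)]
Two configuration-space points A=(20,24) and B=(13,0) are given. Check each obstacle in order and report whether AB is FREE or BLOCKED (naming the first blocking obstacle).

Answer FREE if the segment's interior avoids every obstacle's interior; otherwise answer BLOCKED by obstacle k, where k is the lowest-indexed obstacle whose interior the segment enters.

Obstacle 1 [(0,22) (2,2) (11,1)]:
  edge (0,22)–(2,2): clear
  edge (2,2)–(11,1): clear
  edge (11,1)–(0,22): clear
  midpoint (33/2,12) outside
  → clear
Obstacle 2 [(13,2) (22,4) (20,21) (14,24) (13,22)]:
  edge (13,2)–(22,4): crosses AB
  edge (22,4)–(20,21): clear
  edge (20,21)–(14,24): crosses AB
  edge (14,24)–(13,22): clear
  edge (13,22)–(13,2): clear
  → BLOCKED

BLOCKED by obstacle 2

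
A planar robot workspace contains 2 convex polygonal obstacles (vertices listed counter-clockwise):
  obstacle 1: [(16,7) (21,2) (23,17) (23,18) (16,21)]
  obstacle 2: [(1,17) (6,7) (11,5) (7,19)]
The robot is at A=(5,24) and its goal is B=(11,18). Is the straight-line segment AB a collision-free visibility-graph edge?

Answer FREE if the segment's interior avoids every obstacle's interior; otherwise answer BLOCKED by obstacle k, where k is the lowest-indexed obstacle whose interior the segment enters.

Obstacle 1 [(16,7) (21,2) (23,17) (23,18) (16,21)]:
  edge (16,7)–(21,2): clear
  edge (21,2)–(23,17): clear
  edge (23,17)–(23,18): clear
  edge (23,18)–(16,21): clear
  edge (16,21)–(16,7): clear
  midpoint (8,21) outside
  → clear
Obstacle 2 [(1,17) (6,7) (11,5) (7,19)]:
  edge (1,17)–(6,7): clear
  edge (6,7)–(11,5): clear
  edge (11,5)–(7,19): clear
  edge (7,19)–(1,17): clear
  midpoint (8,21) outside
  → clear

FREE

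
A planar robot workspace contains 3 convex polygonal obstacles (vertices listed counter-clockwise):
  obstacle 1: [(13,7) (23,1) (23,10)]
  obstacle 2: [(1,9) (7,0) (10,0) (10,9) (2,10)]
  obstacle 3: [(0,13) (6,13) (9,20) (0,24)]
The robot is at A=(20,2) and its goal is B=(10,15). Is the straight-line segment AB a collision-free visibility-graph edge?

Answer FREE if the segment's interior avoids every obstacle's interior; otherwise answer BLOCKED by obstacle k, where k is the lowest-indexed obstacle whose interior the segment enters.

BLOCKED by obstacle 1

Obstacle 1 [(13,7) (23,1) (23,10)]:
  edge (13,7)–(23,1): crosses AB
  edge (23,1)–(23,10): clear
  edge (23,10)–(13,7): crosses AB
  → BLOCKED
Obstacle 2 [(1,9) (7,0) (10,0) (10,9) (2,10)]:
  edge (1,9)–(7,0): clear
  edge (7,0)–(10,0): clear
  edge (10,0)–(10,9): clear
  edge (10,9)–(2,10): clear
  edge (2,10)–(1,9): clear
  midpoint (15,17/2) outside
  → clear
Obstacle 3 [(0,13) (6,13) (9,20) (0,24)]:
  edge (0,13)–(6,13): clear
  edge (6,13)–(9,20): clear
  edge (9,20)–(0,24): clear
  edge (0,24)–(0,13): clear
  midpoint (15,17/2) outside
  → clear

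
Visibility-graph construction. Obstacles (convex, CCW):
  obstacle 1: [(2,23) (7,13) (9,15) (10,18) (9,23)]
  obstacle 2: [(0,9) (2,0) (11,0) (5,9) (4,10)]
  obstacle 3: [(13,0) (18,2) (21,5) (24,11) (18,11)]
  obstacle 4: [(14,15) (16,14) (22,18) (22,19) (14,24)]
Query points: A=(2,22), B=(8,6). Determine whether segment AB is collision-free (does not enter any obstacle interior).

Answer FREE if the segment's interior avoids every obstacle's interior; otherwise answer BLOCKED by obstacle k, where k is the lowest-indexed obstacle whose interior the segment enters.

FREE

Obstacle 1 [(2,23) (7,13) (9,15) (10,18) (9,23)]:
  edge (2,23)–(7,13): clear
  edge (7,13)–(9,15): clear
  edge (9,15)–(10,18): clear
  edge (10,18)–(9,23): clear
  edge (9,23)–(2,23): clear
  midpoint (5,14) outside
  → clear
Obstacle 2 [(0,9) (2,0) (11,0) (5,9) (4,10)]:
  edge (0,9)–(2,0): clear
  edge (2,0)–(11,0): clear
  edge (11,0)–(5,9): clear
  edge (5,9)–(4,10): clear
  edge (4,10)–(0,9): clear
  midpoint (5,14) outside
  → clear
Obstacle 3 [(13,0) (18,2) (21,5) (24,11) (18,11)]:
  edge (13,0)–(18,2): clear
  edge (18,2)–(21,5): clear
  edge (21,5)–(24,11): clear
  edge (24,11)–(18,11): clear
  edge (18,11)–(13,0): clear
  midpoint (5,14) outside
  → clear
Obstacle 4 [(14,15) (16,14) (22,18) (22,19) (14,24)]:
  edge (14,15)–(16,14): clear
  edge (16,14)–(22,18): clear
  edge (22,18)–(22,19): clear
  edge (22,19)–(14,24): clear
  edge (14,24)–(14,15): clear
  midpoint (5,14) outside
  → clear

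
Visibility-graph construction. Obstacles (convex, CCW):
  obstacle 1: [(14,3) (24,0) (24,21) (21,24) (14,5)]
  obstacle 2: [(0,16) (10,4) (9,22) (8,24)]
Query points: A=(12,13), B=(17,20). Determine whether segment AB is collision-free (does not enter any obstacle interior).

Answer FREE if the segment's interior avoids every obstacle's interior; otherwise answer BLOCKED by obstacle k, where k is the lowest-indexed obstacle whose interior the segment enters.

Obstacle 1 [(14,3) (24,0) (24,21) (21,24) (14,5)]:
  edge (14,3)–(24,0): clear
  edge (24,0)–(24,21): clear
  edge (24,21)–(21,24): clear
  edge (21,24)–(14,5): clear
  edge (14,5)–(14,3): clear
  midpoint (29/2,33/2) outside
  → clear
Obstacle 2 [(0,16) (10,4) (9,22) (8,24)]:
  edge (0,16)–(10,4): clear
  edge (10,4)–(9,22): clear
  edge (9,22)–(8,24): clear
  edge (8,24)–(0,16): clear
  midpoint (29/2,33/2) outside
  → clear

FREE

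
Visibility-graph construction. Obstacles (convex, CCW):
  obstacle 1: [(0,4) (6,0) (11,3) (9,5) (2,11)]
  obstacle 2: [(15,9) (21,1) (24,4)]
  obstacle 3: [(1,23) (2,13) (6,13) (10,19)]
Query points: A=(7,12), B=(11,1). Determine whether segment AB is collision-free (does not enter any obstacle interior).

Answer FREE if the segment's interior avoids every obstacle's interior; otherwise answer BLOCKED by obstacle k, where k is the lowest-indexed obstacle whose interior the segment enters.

Obstacle 1 [(0,4) (6,0) (11,3) (9,5) (2,11)]:
  edge (0,4)–(6,0): clear
  edge (6,0)–(11,3): crosses AB
  edge (11,3)–(9,5): crosses AB
  edge (9,5)–(2,11): clear
  edge (2,11)–(0,4): clear
  → BLOCKED
Obstacle 2 [(15,9) (21,1) (24,4)]:
  edge (15,9)–(21,1): clear
  edge (21,1)–(24,4): clear
  edge (24,4)–(15,9): clear
  midpoint (9,13/2) outside
  → clear
Obstacle 3 [(1,23) (2,13) (6,13) (10,19)]:
  edge (1,23)–(2,13): clear
  edge (2,13)–(6,13): clear
  edge (6,13)–(10,19): clear
  edge (10,19)–(1,23): clear
  midpoint (9,13/2) outside
  → clear

BLOCKED by obstacle 1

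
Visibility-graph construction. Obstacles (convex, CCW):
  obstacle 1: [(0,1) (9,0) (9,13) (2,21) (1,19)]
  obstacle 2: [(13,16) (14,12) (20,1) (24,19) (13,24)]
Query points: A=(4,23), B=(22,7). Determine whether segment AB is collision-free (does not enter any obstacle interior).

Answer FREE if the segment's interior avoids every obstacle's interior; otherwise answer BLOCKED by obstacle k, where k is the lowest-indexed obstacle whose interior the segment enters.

Obstacle 1 [(0,1) (9,0) (9,13) (2,21) (1,19)]:
  edge (0,1)–(9,0): clear
  edge (9,0)–(9,13): clear
  edge (9,13)–(2,21): clear
  edge (2,21)–(1,19): clear
  edge (1,19)–(0,1): clear
  midpoint (13,15) outside
  → clear
Obstacle 2 [(13,16) (14,12) (20,1) (24,19) (13,24)]:
  edge (13,16)–(14,12): crosses AB
  edge (14,12)–(20,1): clear
  edge (20,1)–(24,19): crosses AB
  edge (24,19)–(13,24): clear
  edge (13,24)–(13,16): clear
  → BLOCKED

BLOCKED by obstacle 2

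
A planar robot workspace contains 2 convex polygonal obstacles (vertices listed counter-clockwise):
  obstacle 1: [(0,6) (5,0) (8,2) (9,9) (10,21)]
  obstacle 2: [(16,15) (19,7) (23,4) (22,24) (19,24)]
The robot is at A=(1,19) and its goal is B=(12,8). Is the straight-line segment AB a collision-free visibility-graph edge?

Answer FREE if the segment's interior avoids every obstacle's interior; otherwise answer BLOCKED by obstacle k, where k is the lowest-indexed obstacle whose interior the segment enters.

Obstacle 1 [(0,6) (5,0) (8,2) (9,9) (10,21)]:
  edge (0,6)–(5,0): clear
  edge (5,0)–(8,2): clear
  edge (8,2)–(9,9): clear
  edge (9,9)–(10,21): crosses AB
  edge (10,21)–(0,6): crosses AB
  → BLOCKED
Obstacle 2 [(16,15) (19,7) (23,4) (22,24) (19,24)]:
  edge (16,15)–(19,7): clear
  edge (19,7)–(23,4): clear
  edge (23,4)–(22,24): clear
  edge (22,24)–(19,24): clear
  edge (19,24)–(16,15): clear
  midpoint (13/2,27/2) outside
  → clear

BLOCKED by obstacle 1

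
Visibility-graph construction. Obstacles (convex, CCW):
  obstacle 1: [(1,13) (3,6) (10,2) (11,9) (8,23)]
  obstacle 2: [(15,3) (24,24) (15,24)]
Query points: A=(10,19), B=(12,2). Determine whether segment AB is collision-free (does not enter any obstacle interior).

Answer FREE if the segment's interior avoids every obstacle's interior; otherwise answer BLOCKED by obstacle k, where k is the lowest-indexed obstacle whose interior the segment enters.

Obstacle 1 [(1,13) (3,6) (10,2) (11,9) (8,23)]:
  edge (1,13)–(3,6): clear
  edge (3,6)–(10,2): clear
  edge (10,2)–(11,9): clear
  edge (11,9)–(8,23): clear
  edge (8,23)–(1,13): clear
  midpoint (11,21/2) outside
  → clear
Obstacle 2 [(15,3) (24,24) (15,24)]:
  edge (15,3)–(24,24): clear
  edge (24,24)–(15,24): clear
  edge (15,24)–(15,3): clear
  midpoint (11,21/2) outside
  → clear

FREE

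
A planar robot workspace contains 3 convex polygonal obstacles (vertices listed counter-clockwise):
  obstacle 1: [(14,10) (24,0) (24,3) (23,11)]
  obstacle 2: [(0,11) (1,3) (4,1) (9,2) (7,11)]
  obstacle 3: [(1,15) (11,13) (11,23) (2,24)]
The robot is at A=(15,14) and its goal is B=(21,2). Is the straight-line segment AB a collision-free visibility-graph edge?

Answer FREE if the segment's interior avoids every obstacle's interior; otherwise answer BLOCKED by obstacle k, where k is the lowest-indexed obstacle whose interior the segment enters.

Obstacle 1 [(14,10) (24,0) (24,3) (23,11)]:
  edge (14,10)–(24,0): crosses AB
  edge (24,0)–(24,3): clear
  edge (24,3)–(23,11): clear
  edge (23,11)–(14,10): crosses AB
  → BLOCKED
Obstacle 2 [(0,11) (1,3) (4,1) (9,2) (7,11)]:
  edge (0,11)–(1,3): clear
  edge (1,3)–(4,1): clear
  edge (4,1)–(9,2): clear
  edge (9,2)–(7,11): clear
  edge (7,11)–(0,11): clear
  midpoint (18,8) outside
  → clear
Obstacle 3 [(1,15) (11,13) (11,23) (2,24)]:
  edge (1,15)–(11,13): clear
  edge (11,13)–(11,23): clear
  edge (11,23)–(2,24): clear
  edge (2,24)–(1,15): clear
  midpoint (18,8) outside
  → clear

BLOCKED by obstacle 1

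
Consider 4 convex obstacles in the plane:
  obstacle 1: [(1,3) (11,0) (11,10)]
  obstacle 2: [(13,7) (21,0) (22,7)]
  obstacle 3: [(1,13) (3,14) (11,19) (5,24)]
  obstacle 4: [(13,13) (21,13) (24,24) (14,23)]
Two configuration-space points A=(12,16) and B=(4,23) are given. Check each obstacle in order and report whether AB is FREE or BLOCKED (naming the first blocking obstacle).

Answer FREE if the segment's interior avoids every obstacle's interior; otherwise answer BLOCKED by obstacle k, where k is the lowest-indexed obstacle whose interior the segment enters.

BLOCKED by obstacle 3

Obstacle 1 [(1,3) (11,0) (11,10)]:
  edge (1,3)–(11,0): clear
  edge (11,0)–(11,10): clear
  edge (11,10)–(1,3): clear
  midpoint (8,39/2) outside
  → clear
Obstacle 2 [(13,7) (21,0) (22,7)]:
  edge (13,7)–(21,0): clear
  edge (21,0)–(22,7): clear
  edge (22,7)–(13,7): clear
  midpoint (8,39/2) outside
  → clear
Obstacle 3 [(1,13) (3,14) (11,19) (5,24)]:
  edge (1,13)–(3,14): clear
  edge (3,14)–(11,19): crosses AB
  edge (11,19)–(5,24): clear
  edge (5,24)–(1,13): crosses AB
  → BLOCKED
Obstacle 4 [(13,13) (21,13) (24,24) (14,23)]:
  edge (13,13)–(21,13): clear
  edge (21,13)–(24,24): clear
  edge (24,24)–(14,23): clear
  edge (14,23)–(13,13): clear
  midpoint (8,39/2) outside
  → clear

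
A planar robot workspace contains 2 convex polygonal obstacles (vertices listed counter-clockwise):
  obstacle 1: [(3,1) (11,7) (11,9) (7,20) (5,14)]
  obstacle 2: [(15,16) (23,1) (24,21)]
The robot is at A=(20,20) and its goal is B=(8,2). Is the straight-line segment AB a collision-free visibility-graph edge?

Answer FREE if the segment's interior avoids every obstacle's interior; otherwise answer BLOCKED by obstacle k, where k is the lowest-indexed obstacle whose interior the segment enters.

BLOCKED by obstacle 2

Obstacle 1 [(3,1) (11,7) (11,9) (7,20) (5,14)]:
  edge (3,1)–(11,7): clear
  edge (11,7)–(11,9): clear
  edge (11,9)–(7,20): clear
  edge (7,20)–(5,14): clear
  edge (5,14)–(3,1): clear
  midpoint (14,11) outside
  → clear
Obstacle 2 [(15,16) (23,1) (24,21)]:
  edge (15,16)–(23,1): crosses AB
  edge (23,1)–(24,21): clear
  edge (24,21)–(15,16): crosses AB
  → BLOCKED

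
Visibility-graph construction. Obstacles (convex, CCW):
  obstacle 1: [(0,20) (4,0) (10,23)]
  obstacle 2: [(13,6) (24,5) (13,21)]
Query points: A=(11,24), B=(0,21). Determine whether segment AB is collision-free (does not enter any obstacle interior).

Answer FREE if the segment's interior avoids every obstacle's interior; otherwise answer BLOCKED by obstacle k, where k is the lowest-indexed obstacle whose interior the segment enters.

Obstacle 1 [(0,20) (4,0) (10,23)]:
  edge (0,20)–(4,0): clear
  edge (4,0)–(10,23): clear
  edge (10,23)–(0,20): clear
  midpoint (11/2,45/2) outside
  → clear
Obstacle 2 [(13,6) (24,5) (13,21)]:
  edge (13,6)–(24,5): clear
  edge (24,5)–(13,21): clear
  edge (13,21)–(13,6): clear
  midpoint (11/2,45/2) outside
  → clear

FREE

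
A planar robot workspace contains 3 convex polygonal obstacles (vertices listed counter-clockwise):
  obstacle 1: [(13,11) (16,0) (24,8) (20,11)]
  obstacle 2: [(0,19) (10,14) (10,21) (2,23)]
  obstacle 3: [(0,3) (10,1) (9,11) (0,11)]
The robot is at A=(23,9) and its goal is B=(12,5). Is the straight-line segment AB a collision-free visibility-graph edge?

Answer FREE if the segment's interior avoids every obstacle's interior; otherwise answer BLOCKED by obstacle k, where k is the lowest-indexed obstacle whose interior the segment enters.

BLOCKED by obstacle 1

Obstacle 1 [(13,11) (16,0) (24,8) (20,11)]:
  edge (13,11)–(16,0): crosses AB
  edge (16,0)–(24,8): clear
  edge (24,8)–(20,11): crosses AB
  edge (20,11)–(13,11): clear
  → BLOCKED
Obstacle 2 [(0,19) (10,14) (10,21) (2,23)]:
  edge (0,19)–(10,14): clear
  edge (10,14)–(10,21): clear
  edge (10,21)–(2,23): clear
  edge (2,23)–(0,19): clear
  midpoint (35/2,7) outside
  → clear
Obstacle 3 [(0,3) (10,1) (9,11) (0,11)]:
  edge (0,3)–(10,1): clear
  edge (10,1)–(9,11): clear
  edge (9,11)–(0,11): clear
  edge (0,11)–(0,3): clear
  midpoint (35/2,7) outside
  → clear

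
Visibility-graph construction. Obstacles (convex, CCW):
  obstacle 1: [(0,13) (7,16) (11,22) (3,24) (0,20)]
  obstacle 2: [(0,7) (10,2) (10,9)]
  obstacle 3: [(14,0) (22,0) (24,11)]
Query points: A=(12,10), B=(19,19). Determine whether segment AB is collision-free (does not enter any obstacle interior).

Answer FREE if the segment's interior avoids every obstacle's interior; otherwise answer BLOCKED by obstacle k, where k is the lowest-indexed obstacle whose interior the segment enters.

Obstacle 1 [(0,13) (7,16) (11,22) (3,24) (0,20)]:
  edge (0,13)–(7,16): clear
  edge (7,16)–(11,22): clear
  edge (11,22)–(3,24): clear
  edge (3,24)–(0,20): clear
  edge (0,20)–(0,13): clear
  midpoint (31/2,29/2) outside
  → clear
Obstacle 2 [(0,7) (10,2) (10,9)]:
  edge (0,7)–(10,2): clear
  edge (10,2)–(10,9): clear
  edge (10,9)–(0,7): clear
  midpoint (31/2,29/2) outside
  → clear
Obstacle 3 [(14,0) (22,0) (24,11)]:
  edge (14,0)–(22,0): clear
  edge (22,0)–(24,11): clear
  edge (24,11)–(14,0): clear
  midpoint (31/2,29/2) outside
  → clear

FREE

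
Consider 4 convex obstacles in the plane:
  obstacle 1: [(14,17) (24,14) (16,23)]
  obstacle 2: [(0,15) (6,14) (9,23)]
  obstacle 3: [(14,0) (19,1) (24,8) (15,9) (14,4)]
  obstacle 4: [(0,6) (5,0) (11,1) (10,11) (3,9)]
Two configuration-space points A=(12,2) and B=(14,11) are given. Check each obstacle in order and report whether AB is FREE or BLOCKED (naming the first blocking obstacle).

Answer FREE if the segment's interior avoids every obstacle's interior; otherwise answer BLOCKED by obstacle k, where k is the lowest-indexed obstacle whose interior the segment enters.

FREE

Obstacle 1 [(14,17) (24,14) (16,23)]:
  edge (14,17)–(24,14): clear
  edge (24,14)–(16,23): clear
  edge (16,23)–(14,17): clear
  midpoint (13,13/2) outside
  → clear
Obstacle 2 [(0,15) (6,14) (9,23)]:
  edge (0,15)–(6,14): clear
  edge (6,14)–(9,23): clear
  edge (9,23)–(0,15): clear
  midpoint (13,13/2) outside
  → clear
Obstacle 3 [(14,0) (19,1) (24,8) (15,9) (14,4)]:
  edge (14,0)–(19,1): clear
  edge (19,1)–(24,8): clear
  edge (24,8)–(15,9): clear
  edge (15,9)–(14,4): clear
  edge (14,4)–(14,0): clear
  midpoint (13,13/2) outside
  → clear
Obstacle 4 [(0,6) (5,0) (11,1) (10,11) (3,9)]:
  edge (0,6)–(5,0): clear
  edge (5,0)–(11,1): clear
  edge (11,1)–(10,11): clear
  edge (10,11)–(3,9): clear
  edge (3,9)–(0,6): clear
  midpoint (13,13/2) outside
  → clear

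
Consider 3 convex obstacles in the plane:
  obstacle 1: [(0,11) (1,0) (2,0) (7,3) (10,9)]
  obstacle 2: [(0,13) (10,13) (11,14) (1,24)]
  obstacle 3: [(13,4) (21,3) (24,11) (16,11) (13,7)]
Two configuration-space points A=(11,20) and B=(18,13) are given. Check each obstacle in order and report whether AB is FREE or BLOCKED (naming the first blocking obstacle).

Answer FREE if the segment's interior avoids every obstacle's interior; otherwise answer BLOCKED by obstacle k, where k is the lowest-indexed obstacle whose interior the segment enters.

FREE

Obstacle 1 [(0,11) (1,0) (2,0) (7,3) (10,9)]:
  edge (0,11)–(1,0): clear
  edge (1,0)–(2,0): clear
  edge (2,0)–(7,3): clear
  edge (7,3)–(10,9): clear
  edge (10,9)–(0,11): clear
  midpoint (29/2,33/2) outside
  → clear
Obstacle 2 [(0,13) (10,13) (11,14) (1,24)]:
  edge (0,13)–(10,13): clear
  edge (10,13)–(11,14): clear
  edge (11,14)–(1,24): clear
  edge (1,24)–(0,13): clear
  midpoint (29/2,33/2) outside
  → clear
Obstacle 3 [(13,4) (21,3) (24,11) (16,11) (13,7)]:
  edge (13,4)–(21,3): clear
  edge (21,3)–(24,11): clear
  edge (24,11)–(16,11): clear
  edge (16,11)–(13,7): clear
  edge (13,7)–(13,4): clear
  midpoint (29/2,33/2) outside
  → clear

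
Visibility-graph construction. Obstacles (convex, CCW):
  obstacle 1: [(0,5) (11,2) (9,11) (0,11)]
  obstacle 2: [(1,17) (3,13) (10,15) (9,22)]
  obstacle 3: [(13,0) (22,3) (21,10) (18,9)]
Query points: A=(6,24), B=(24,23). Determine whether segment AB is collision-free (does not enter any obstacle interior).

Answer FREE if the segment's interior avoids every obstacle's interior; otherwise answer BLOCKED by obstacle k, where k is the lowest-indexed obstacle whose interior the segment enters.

Obstacle 1 [(0,5) (11,2) (9,11) (0,11)]:
  edge (0,5)–(11,2): clear
  edge (11,2)–(9,11): clear
  edge (9,11)–(0,11): clear
  edge (0,11)–(0,5): clear
  midpoint (15,47/2) outside
  → clear
Obstacle 2 [(1,17) (3,13) (10,15) (9,22)]:
  edge (1,17)–(3,13): clear
  edge (3,13)–(10,15): clear
  edge (10,15)–(9,22): clear
  edge (9,22)–(1,17): clear
  midpoint (15,47/2) outside
  → clear
Obstacle 3 [(13,0) (22,3) (21,10) (18,9)]:
  edge (13,0)–(22,3): clear
  edge (22,3)–(21,10): clear
  edge (21,10)–(18,9): clear
  edge (18,9)–(13,0): clear
  midpoint (15,47/2) outside
  → clear

FREE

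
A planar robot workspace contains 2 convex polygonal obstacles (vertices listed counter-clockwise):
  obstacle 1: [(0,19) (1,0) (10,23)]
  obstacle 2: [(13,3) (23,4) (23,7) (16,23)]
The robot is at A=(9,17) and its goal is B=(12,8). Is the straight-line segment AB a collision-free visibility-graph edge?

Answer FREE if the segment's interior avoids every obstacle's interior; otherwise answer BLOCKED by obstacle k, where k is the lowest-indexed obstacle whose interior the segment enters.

FREE

Obstacle 1 [(0,19) (1,0) (10,23)]:
  edge (0,19)–(1,0): clear
  edge (1,0)–(10,23): clear
  edge (10,23)–(0,19): clear
  midpoint (21/2,25/2) outside
  → clear
Obstacle 2 [(13,3) (23,4) (23,7) (16,23)]:
  edge (13,3)–(23,4): clear
  edge (23,4)–(23,7): clear
  edge (23,7)–(16,23): clear
  edge (16,23)–(13,3): clear
  midpoint (21/2,25/2) outside
  → clear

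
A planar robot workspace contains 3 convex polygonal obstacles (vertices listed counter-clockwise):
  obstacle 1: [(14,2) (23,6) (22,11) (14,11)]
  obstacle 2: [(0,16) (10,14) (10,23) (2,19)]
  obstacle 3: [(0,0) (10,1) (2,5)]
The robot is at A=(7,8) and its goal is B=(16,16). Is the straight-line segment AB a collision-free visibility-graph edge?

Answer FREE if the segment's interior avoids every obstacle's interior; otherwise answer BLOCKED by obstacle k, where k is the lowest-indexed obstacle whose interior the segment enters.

Obstacle 1 [(14,2) (23,6) (22,11) (14,11)]:
  edge (14,2)–(23,6): clear
  edge (23,6)–(22,11): clear
  edge (22,11)–(14,11): clear
  edge (14,11)–(14,2): clear
  midpoint (23/2,12) outside
  → clear
Obstacle 2 [(0,16) (10,14) (10,23) (2,19)]:
  edge (0,16)–(10,14): clear
  edge (10,14)–(10,23): clear
  edge (10,23)–(2,19): clear
  edge (2,19)–(0,16): clear
  midpoint (23/2,12) outside
  → clear
Obstacle 3 [(0,0) (10,1) (2,5)]:
  edge (0,0)–(10,1): clear
  edge (10,1)–(2,5): clear
  edge (2,5)–(0,0): clear
  midpoint (23/2,12) outside
  → clear

FREE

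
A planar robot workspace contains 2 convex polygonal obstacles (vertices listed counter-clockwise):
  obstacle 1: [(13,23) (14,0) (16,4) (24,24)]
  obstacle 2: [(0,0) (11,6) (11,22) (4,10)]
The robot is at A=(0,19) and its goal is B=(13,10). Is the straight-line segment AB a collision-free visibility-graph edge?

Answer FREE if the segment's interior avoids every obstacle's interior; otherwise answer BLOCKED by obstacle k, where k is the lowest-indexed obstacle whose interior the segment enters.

Obstacle 1 [(13,23) (14,0) (16,4) (24,24)]:
  edge (13,23)–(14,0): clear
  edge (14,0)–(16,4): clear
  edge (16,4)–(24,24): clear
  edge (24,24)–(13,23): clear
  midpoint (13/2,29/2) outside
  → clear
Obstacle 2 [(0,0) (11,6) (11,22) (4,10)]:
  edge (0,0)–(11,6): clear
  edge (11,6)–(11,22): crosses AB
  edge (11,22)–(4,10): crosses AB
  edge (4,10)–(0,0): clear
  → BLOCKED

BLOCKED by obstacle 2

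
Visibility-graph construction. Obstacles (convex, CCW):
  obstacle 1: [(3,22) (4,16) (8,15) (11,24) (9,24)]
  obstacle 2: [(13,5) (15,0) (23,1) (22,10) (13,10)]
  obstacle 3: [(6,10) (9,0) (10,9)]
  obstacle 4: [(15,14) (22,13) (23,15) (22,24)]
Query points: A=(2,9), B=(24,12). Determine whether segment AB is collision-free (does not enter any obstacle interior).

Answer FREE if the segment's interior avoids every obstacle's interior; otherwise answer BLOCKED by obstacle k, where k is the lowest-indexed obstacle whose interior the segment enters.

Obstacle 1 [(3,22) (4,16) (8,15) (11,24) (9,24)]:
  edge (3,22)–(4,16): clear
  edge (4,16)–(8,15): clear
  edge (8,15)–(11,24): clear
  edge (11,24)–(9,24): clear
  edge (9,24)–(3,22): clear
  midpoint (13,21/2) outside
  → clear
Obstacle 2 [(13,5) (15,0) (23,1) (22,10) (13,10)]:
  edge (13,5)–(15,0): clear
  edge (15,0)–(23,1): clear
  edge (23,1)–(22,10): clear
  edge (22,10)–(13,10): clear
  edge (13,10)–(13,5): clear
  midpoint (13,21/2) outside
  → clear
Obstacle 3 [(6,10) (9,0) (10,9)]:
  edge (6,10)–(9,0): crosses AB
  edge (9,0)–(10,9): clear
  edge (10,9)–(6,10): crosses AB
  → BLOCKED
Obstacle 4 [(15,14) (22,13) (23,15) (22,24)]:
  edge (15,14)–(22,13): clear
  edge (22,13)–(23,15): clear
  edge (23,15)–(22,24): clear
  edge (22,24)–(15,14): clear
  midpoint (13,21/2) outside
  → clear

BLOCKED by obstacle 3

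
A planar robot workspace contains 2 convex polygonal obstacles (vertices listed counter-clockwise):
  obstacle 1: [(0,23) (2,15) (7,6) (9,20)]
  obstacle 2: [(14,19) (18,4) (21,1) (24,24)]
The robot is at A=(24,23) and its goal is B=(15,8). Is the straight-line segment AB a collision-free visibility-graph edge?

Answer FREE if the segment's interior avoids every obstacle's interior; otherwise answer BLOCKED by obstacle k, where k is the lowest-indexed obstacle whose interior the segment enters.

Obstacle 1 [(0,23) (2,15) (7,6) (9,20)]:
  edge (0,23)–(2,15): clear
  edge (2,15)–(7,6): clear
  edge (7,6)–(9,20): clear
  edge (9,20)–(0,23): clear
  midpoint (39/2,31/2) outside
  → clear
Obstacle 2 [(14,19) (18,4) (21,1) (24,24)]:
  edge (14,19)–(18,4): crosses AB
  edge (18,4)–(21,1): clear
  edge (21,1)–(24,24): crosses AB
  edge (24,24)–(14,19): clear
  → BLOCKED

BLOCKED by obstacle 2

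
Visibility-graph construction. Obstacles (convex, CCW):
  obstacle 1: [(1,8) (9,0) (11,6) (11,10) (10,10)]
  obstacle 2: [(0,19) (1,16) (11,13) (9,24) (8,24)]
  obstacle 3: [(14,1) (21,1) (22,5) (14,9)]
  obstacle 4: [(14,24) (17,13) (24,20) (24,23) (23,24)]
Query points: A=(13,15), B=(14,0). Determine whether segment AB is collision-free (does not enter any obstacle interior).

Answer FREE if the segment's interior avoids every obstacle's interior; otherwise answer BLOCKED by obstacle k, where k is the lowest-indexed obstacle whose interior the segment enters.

FREE

Obstacle 1 [(1,8) (9,0) (11,6) (11,10) (10,10)]:
  edge (1,8)–(9,0): clear
  edge (9,0)–(11,6): clear
  edge (11,6)–(11,10): clear
  edge (11,10)–(10,10): clear
  edge (10,10)–(1,8): clear
  midpoint (27/2,15/2) outside
  → clear
Obstacle 2 [(0,19) (1,16) (11,13) (9,24) (8,24)]:
  edge (0,19)–(1,16): clear
  edge (1,16)–(11,13): clear
  edge (11,13)–(9,24): clear
  edge (9,24)–(8,24): clear
  edge (8,24)–(0,19): clear
  midpoint (27/2,15/2) outside
  → clear
Obstacle 3 [(14,1) (21,1) (22,5) (14,9)]:
  edge (14,1)–(21,1): clear
  edge (21,1)–(22,5): clear
  edge (22,5)–(14,9): clear
  edge (14,9)–(14,1): clear
  midpoint (27/2,15/2) outside
  → clear
Obstacle 4 [(14,24) (17,13) (24,20) (24,23) (23,24)]:
  edge (14,24)–(17,13): clear
  edge (17,13)–(24,20): clear
  edge (24,20)–(24,23): clear
  edge (24,23)–(23,24): clear
  edge (23,24)–(14,24): clear
  midpoint (27/2,15/2) outside
  → clear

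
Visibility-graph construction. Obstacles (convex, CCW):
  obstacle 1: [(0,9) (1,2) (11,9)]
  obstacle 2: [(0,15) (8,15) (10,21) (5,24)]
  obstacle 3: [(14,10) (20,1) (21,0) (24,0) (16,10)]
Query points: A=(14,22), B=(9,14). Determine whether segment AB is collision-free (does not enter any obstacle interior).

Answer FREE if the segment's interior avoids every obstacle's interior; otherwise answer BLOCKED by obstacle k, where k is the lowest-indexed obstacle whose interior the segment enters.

FREE

Obstacle 1 [(0,9) (1,2) (11,9)]:
  edge (0,9)–(1,2): clear
  edge (1,2)–(11,9): clear
  edge (11,9)–(0,9): clear
  midpoint (23/2,18) outside
  → clear
Obstacle 2 [(0,15) (8,15) (10,21) (5,24)]:
  edge (0,15)–(8,15): clear
  edge (8,15)–(10,21): clear
  edge (10,21)–(5,24): clear
  edge (5,24)–(0,15): clear
  midpoint (23/2,18) outside
  → clear
Obstacle 3 [(14,10) (20,1) (21,0) (24,0) (16,10)]:
  edge (14,10)–(20,1): clear
  edge (20,1)–(21,0): clear
  edge (21,0)–(24,0): clear
  edge (24,0)–(16,10): clear
  edge (16,10)–(14,10): clear
  midpoint (23/2,18) outside
  → clear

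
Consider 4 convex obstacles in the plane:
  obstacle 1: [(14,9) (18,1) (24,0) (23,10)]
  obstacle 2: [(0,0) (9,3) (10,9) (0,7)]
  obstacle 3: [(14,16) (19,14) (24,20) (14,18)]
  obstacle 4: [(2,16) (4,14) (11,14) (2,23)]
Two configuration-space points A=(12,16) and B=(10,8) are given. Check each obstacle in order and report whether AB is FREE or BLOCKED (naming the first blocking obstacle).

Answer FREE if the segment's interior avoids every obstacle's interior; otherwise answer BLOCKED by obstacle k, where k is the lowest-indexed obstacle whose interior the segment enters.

FREE

Obstacle 1 [(14,9) (18,1) (24,0) (23,10)]:
  edge (14,9)–(18,1): clear
  edge (18,1)–(24,0): clear
  edge (24,0)–(23,10): clear
  edge (23,10)–(14,9): clear
  midpoint (11,12) outside
  → clear
Obstacle 2 [(0,0) (9,3) (10,9) (0,7)]:
  edge (0,0)–(9,3): clear
  edge (9,3)–(10,9): clear
  edge (10,9)–(0,7): clear
  edge (0,7)–(0,0): clear
  midpoint (11,12) outside
  → clear
Obstacle 3 [(14,16) (19,14) (24,20) (14,18)]:
  edge (14,16)–(19,14): clear
  edge (19,14)–(24,20): clear
  edge (24,20)–(14,18): clear
  edge (14,18)–(14,16): clear
  midpoint (11,12) outside
  → clear
Obstacle 4 [(2,16) (4,14) (11,14) (2,23)]:
  edge (2,16)–(4,14): clear
  edge (4,14)–(11,14): clear
  edge (11,14)–(2,23): clear
  edge (2,23)–(2,16): clear
  midpoint (11,12) outside
  → clear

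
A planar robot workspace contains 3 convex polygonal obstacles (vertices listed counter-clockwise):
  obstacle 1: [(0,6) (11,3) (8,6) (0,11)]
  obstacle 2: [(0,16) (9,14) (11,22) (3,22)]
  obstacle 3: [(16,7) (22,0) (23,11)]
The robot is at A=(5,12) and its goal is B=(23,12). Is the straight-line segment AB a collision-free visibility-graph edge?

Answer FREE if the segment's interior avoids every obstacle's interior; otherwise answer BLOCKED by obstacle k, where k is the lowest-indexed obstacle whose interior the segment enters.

FREE

Obstacle 1 [(0,6) (11,3) (8,6) (0,11)]:
  edge (0,6)–(11,3): clear
  edge (11,3)–(8,6): clear
  edge (8,6)–(0,11): clear
  edge (0,11)–(0,6): clear
  midpoint (14,12) outside
  → clear
Obstacle 2 [(0,16) (9,14) (11,22) (3,22)]:
  edge (0,16)–(9,14): clear
  edge (9,14)–(11,22): clear
  edge (11,22)–(3,22): clear
  edge (3,22)–(0,16): clear
  midpoint (14,12) outside
  → clear
Obstacle 3 [(16,7) (22,0) (23,11)]:
  edge (16,7)–(22,0): clear
  edge (22,0)–(23,11): clear
  edge (23,11)–(16,7): clear
  midpoint (14,12) outside
  → clear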